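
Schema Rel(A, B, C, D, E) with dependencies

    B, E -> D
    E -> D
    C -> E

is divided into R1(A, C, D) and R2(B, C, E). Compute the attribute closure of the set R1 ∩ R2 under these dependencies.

R1 ∩ R2 = {C}.
C → E applies, adding E
E → D applies, adding D
Closure: {C, D, E}.

C, D, E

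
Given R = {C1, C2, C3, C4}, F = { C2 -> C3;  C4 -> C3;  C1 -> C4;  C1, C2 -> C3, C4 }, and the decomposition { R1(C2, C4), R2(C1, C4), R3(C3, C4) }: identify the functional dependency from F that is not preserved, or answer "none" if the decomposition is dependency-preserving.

C2 -> C3

Check C2 → C3: no single fragment contains all of {C2, C3}, and the restricted closure of {C2} across the fragments never reaches {C3}.
C4 → C3 is preserved.
C1 → C4 is preserved.
C1, C2 → C3, C4 is preserved.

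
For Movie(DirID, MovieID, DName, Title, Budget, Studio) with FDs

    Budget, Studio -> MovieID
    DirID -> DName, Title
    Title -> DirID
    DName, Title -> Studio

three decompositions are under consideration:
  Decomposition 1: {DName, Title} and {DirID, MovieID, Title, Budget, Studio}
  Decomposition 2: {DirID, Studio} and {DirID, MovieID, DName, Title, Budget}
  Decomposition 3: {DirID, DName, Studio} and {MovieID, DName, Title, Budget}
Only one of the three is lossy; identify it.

Decomposition 1: common = {Title}, closure = {DirID, DName, Title, Studio} → lossless.
Decomposition 2: common = {DirID}, closure = {DirID, DName, Title, Studio} → lossless.
Decomposition 3: common = {DName}, closure = {DName} → lossy.

Decomposition 3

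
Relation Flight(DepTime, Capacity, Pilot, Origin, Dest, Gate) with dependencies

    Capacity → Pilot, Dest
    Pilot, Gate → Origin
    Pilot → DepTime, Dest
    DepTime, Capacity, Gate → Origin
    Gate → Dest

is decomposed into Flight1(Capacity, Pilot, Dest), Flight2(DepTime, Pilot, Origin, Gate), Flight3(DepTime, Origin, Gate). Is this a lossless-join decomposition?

No

Chase test. Columns are DepTime, Capacity, Pilot, Origin, Dest, Gate; row i has aⱼ where attribute j ∈ Flighti, else bᵢⱼ.
Initial tableau (one row per fragment):
  row 1: b11 a2 a3 b14 a5 b16
  row 2: a1 b22 a3 a4 b25 a6
  row 3: a1 b32 b33 a4 b35 a6
Rows 1 and 2 agree on Pilot; apply Pilot→DepTime, Dest and equate their DepTime, Dest entries.
Rows 2 and 3 agree on Gate; apply Gate→Dest and equate their Dest entries.
No row becomes fully distinguished — the join is lossy.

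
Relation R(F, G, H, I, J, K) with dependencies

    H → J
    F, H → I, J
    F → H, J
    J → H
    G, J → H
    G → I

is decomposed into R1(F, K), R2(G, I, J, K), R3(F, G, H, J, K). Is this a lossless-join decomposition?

Yes

Chase test. Columns are F, G, H, I, J, K; row i has aⱼ where attribute j ∈ Ri, else bᵢⱼ.
Initial tableau (one row per fragment):
  row 1: a1 b12 b13 b14 b15 a6
  row 2: b21 a2 b23 a4 a5 a6
  row 3: a1 a2 a3 b34 a5 a6
Rows 1 and 3 agree on F; apply F→H, J and equate their H, J entries.
Rows 1 and 2 agree on J; apply J→H and equate their H entries.
Rows 2 and 3 agree on G; apply G→I and equate their I entries.
Rows 1 and 3 agree on F, H; apply F, H→I, J and equate their I, J entries.
Row 3 is now all distinguished symbols — the join is lossless.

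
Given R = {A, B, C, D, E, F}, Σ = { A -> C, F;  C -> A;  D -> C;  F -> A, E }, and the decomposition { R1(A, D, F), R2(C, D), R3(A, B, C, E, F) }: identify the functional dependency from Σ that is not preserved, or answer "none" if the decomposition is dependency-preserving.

A → C, F lies within R3.
C → A lies within R3.
D → C lies within R2.
F → A, E lies within R3.
Every dependency is enforceable on the fragments, so the decomposition is dependency-preserving.

none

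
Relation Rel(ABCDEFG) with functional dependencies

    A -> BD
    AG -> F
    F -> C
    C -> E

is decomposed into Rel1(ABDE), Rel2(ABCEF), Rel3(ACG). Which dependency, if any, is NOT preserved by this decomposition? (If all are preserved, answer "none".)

Check AG → F: no single fragment contains all of {AFG}, and the restricted closure of {AG} across the fragments never reaches {F}.
A → BD is preserved.
F → C is preserved.
C → E is preserved.

AG -> F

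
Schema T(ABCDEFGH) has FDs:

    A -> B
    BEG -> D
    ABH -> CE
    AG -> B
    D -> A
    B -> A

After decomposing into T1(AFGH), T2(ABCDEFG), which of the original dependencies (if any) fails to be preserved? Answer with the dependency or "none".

ABH -> CE

Check ABH → CE: no single fragment contains all of {ABCEH}, and the restricted closure of {ABH} across the fragments never reaches {CE}.
A → B is preserved.
BEG → D is preserved.
AG → B is preserved.
D → A is preserved.
B → A is preserved.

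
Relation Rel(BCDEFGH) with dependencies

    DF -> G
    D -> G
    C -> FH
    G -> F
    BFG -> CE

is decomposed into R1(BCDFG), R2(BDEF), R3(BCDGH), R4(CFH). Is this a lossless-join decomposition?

Chase test. Columns are BCDEFGH; row i has aⱼ where attribute j ∈ Ri, else bᵢⱼ.
Initial tableau (one row per fragment):
  row 1: a1 a2 a3 b14 a5 a6 b17
  row 2: a1 b22 a3 a4 a5 b26 b27
  row 3: a1 a2 a3 b34 b35 a6 a7
  row 4: b41 a2 b43 b44 a5 b46 a7
Rows 1 and 2 agree on DF; apply DF→G and equate their G entries.
Rows 1 and 3 agree on C; apply C→FH and equate their FH entries.
Rows 1 and 2 agree on BFG; apply BFG→CE and equate their CE entries.
Rows 1 and 3 agree on BFG; apply BFG→CE and equate their CE entries.
Rows 1 and 2 agree on C; apply C→FH and equate their FH entries.
Row 1 is now all distinguished symbols — the join is lossless.

Yes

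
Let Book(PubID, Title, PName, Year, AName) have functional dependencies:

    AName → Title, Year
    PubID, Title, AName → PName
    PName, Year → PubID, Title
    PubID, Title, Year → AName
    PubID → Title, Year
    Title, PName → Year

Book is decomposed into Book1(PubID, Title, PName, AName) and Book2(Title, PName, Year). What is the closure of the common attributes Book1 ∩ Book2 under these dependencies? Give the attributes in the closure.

Book1 ∩ Book2 = {Title, PName}.
Title, PName → Year applies, adding Year
PName, Year → PubID, Title applies, adding PubID
PubID, Title, Year → AName applies, adding AName
Closure: {PubID, Title, PName, Year, AName}.

PubID, Title, PName, Year, AName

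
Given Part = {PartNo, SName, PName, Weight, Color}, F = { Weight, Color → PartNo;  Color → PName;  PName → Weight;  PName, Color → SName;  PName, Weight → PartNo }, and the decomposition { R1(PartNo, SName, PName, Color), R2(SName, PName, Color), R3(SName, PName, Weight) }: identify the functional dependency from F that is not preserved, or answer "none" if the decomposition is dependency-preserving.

Weight, Color → PartNo: restricted closure across fragments reaches PartNo.
Color → PName lies within R1.
PName → Weight lies within R3.
PName, Color → SName lies within R1.
PName, Weight → PartNo: restricted closure across fragments reaches PartNo.
Every dependency is enforceable on the fragments, so the decomposition is dependency-preserving.

none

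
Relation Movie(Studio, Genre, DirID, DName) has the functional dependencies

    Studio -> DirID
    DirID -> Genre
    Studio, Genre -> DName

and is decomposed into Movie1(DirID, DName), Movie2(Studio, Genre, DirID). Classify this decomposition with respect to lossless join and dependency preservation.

lossy and not dependency-preserving

Lossless test: (DirID)⁺ = {Genre, DirID}, which is a superkey of neither fragment — lossy.
Dependency preservation: the restricted closure of {Studio, Genre} across the fragments never reaches {DName}, so Studio, Genre → DName cannot be enforced without a join — not preserved.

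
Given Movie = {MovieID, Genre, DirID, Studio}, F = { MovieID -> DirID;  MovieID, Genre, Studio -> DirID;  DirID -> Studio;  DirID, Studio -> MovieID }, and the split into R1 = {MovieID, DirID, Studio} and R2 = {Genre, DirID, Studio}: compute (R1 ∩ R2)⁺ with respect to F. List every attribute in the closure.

R1 ∩ R2 = {DirID, Studio}.
DirID, Studio → MovieID applies, adding MovieID
Closure: {MovieID, DirID, Studio}.

MovieID, DirID, Studio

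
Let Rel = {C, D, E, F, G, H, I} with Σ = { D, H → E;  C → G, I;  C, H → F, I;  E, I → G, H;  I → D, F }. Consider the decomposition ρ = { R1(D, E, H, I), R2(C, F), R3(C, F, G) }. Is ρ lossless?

Chase test. Columns are C, D, E, F, G, H, I; row i has aⱼ where attribute j ∈ Ri, else bᵢⱼ.
Initial tableau (one row per fragment):
  row 1: b11 a2 a3 b14 b15 a6 a7
  row 2: a1 b22 b23 a4 b25 b26 b27
  row 3: a1 b32 b33 a4 a5 b36 b37
Rows 2 and 3 agree on C; apply C→G, I and equate their G, I entries.
Rows 2 and 3 agree on I; apply I→D, F and equate their D, F entries.
No row becomes fully distinguished — the join is lossy.

No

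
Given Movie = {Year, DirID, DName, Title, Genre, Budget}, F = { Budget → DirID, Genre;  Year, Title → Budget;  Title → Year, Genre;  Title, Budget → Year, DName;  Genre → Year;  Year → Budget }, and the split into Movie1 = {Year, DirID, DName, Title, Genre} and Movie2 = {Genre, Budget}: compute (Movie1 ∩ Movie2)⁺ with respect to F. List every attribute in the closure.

Movie1 ∩ Movie2 = {Genre}.
Genre → Year applies, adding Year
Year → Budget applies, adding Budget
Budget → DirID, Genre applies, adding DirID
Closure: {Year, DirID, Genre, Budget}.

Year, DirID, Genre, Budget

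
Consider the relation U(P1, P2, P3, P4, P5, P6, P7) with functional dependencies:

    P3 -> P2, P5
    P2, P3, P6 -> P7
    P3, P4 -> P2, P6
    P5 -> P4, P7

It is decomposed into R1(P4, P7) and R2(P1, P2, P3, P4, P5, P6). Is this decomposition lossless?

No

Common attributes: R1 ∩ R2 = {P4}.
No dependency enlarges {P4}, so (P4)⁺ = {P4}.
The closure contains neither all of R1 = {P4, P7} nor all of R2 = {P1, P2, P3, P4, P5, P6}, so the common attributes are not a superkey of either fragment. The join is lossy.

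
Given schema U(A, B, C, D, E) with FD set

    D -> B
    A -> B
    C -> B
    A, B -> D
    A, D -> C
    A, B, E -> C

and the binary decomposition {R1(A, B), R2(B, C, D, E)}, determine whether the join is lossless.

Common attributes: R1 ∩ R2 = {B}.
No dependency enlarges {B}, so (B)⁺ = {B}.
The closure contains neither all of R1 = {A, B} nor all of R2 = {B, C, D, E}, so the common attributes are not a superkey of either fragment. The join is lossy.

No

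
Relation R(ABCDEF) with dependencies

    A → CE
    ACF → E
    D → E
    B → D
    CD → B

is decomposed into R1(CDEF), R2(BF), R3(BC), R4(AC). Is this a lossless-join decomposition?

Chase test. Columns are ABCDEF; row i has aⱼ where attribute j ∈ Ri, else bᵢⱼ.
Initial tableau (one row per fragment):
  row 1: b11 b12 a3 a4 a5 a6
  row 2: b21 a2 b23 b24 b25 a6
  row 3: b31 a2 a3 b34 b35 b36
  row 4: a1 b42 a3 b44 b45 b46
Rows 2 and 3 agree on B; apply B→D and equate their D entries.
Rows 2 and 3 agree on D; apply D→E and equate their E entries.
No row becomes fully distinguished — the join is lossy.

No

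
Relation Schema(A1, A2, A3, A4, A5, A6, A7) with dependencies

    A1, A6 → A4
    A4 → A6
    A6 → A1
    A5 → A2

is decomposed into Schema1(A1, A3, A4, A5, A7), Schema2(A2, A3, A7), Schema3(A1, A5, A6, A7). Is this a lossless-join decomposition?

Chase test. Columns are A1, A2, A3, A4, A5, A6, A7; row i has aⱼ where attribute j ∈ Schemai, else bᵢⱼ.
Initial tableau (one row per fragment):
  row 1: a1 b12 a3 a4 a5 b16 a7
  row 2: b21 a2 a3 b24 b25 b26 a7
  row 3: a1 b32 b33 b34 a5 a6 a7
Rows 1 and 3 agree on A5; apply A5→A2 and equate their A2 entries.
No row becomes fully distinguished — the join is lossy.

No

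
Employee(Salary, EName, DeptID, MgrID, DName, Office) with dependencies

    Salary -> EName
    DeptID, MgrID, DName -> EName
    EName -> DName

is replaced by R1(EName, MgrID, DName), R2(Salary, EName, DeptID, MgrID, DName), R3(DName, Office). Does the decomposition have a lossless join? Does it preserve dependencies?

Lossless test (chase): applying each FD to every pair of rows produces no changes in the tableau, so no row becomes fully distinguished — the join is lossy.
Dependency preservation: every FD's attributes lie within a single fragment, so each can be enforced locally — preserved.

lossy but dependency-preserving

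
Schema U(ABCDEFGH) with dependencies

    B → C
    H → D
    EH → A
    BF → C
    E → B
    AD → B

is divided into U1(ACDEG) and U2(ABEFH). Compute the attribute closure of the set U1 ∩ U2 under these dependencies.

U1 ∩ U2 = {AE}.
E → B applies, adding B
B → C applies, adding C
Closure: {ABCE}.

ABCE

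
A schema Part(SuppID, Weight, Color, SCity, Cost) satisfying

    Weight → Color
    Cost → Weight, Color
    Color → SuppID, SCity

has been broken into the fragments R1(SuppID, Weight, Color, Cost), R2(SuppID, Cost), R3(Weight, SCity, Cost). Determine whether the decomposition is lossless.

Chase test. Columns are SuppID, Weight, Color, SCity, Cost; row i has aⱼ where attribute j ∈ Ri, else bᵢⱼ.
Initial tableau (one row per fragment):
  row 1: a1 a2 a3 b14 a5
  row 2: a1 b22 b23 b24 a5
  row 3: b31 a2 b33 a4 a5
Rows 1 and 3 agree on Weight; apply Weight→Color and equate their Color entries.
Rows 1 and 2 agree on Cost; apply Cost→Weight, Color and equate their Weight, Color entries.
Rows 1 and 2 agree on Color; apply Color→SuppID, SCity and equate their SuppID, SCity entries.
Rows 1 and 3 agree on Color; apply Color→SuppID, SCity and equate their SuppID, SCity entries.
Row 1 is now all distinguished symbols — the join is lossless.

Yes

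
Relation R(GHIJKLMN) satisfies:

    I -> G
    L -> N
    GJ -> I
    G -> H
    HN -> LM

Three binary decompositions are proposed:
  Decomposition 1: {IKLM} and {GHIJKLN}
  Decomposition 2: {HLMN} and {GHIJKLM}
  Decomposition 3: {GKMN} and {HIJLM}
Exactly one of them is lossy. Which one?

Decomposition 1: common = {IKL}, closure = {GHIKLMN} → lossless.
Decomposition 2: common = {HLM}, closure = {HLMN} → lossless.
Decomposition 3: common = {M}, closure = {M} → lossy.

Decomposition 3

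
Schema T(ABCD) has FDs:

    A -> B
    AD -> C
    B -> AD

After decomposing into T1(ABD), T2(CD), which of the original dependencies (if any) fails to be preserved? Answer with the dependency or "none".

AD -> C

Check AD → C: no single fragment contains all of {ACD}, and the restricted closure of {AD} across the fragments never reaches {C}.
A → B is preserved.
B → AD is preserved.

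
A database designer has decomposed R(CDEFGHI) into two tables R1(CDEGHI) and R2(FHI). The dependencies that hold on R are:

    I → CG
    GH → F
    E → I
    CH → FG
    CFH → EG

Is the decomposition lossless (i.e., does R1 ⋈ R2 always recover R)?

Yes

Common attributes: R1 ∩ R2 = {HI}.
Closure of {HI}: I → CG applies, adding CG; GH → F applies, adding F; CFH → EG applies, adding E. So (HI)⁺ = {CEFGHI}.
This closure contains every attribute of R2, so R1 ∩ R2 → R2. The join is lossless.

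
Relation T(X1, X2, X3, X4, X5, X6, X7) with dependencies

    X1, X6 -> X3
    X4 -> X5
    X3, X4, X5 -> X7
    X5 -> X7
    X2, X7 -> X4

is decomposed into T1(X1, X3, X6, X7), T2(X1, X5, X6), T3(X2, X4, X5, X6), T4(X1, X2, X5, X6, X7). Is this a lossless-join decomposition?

Yes

Chase test. Columns are X1, X2, X3, X4, X5, X6, X7; row i has aⱼ where attribute j ∈ Ti, else bᵢⱼ.
Initial tableau (one row per fragment):
  row 1: a1 b12 a3 b14 b15 a6 a7
  row 2: a1 b22 b23 b24 a5 a6 b27
  row 3: b31 a2 b33 a4 a5 a6 b37
  row 4: a1 a2 b43 b44 a5 a6 a7
Rows 1 and 2 agree on X1, X6; apply X1, X6→X3 and equate their X3 entries.
Rows 1 and 4 agree on X1, X6; apply X1, X6→X3 and equate their X3 entries.
Rows 2 and 3 agree on X5; apply X5→X7 and equate their X7 entries.
Rows 2 and 4 agree on X5; apply X5→X7 and equate their X7 entries.
Rows 3 and 4 agree on X2, X7; apply X2, X7→X4 and equate their X4 entries.
Row 4 is now all distinguished symbols — the join is lossless.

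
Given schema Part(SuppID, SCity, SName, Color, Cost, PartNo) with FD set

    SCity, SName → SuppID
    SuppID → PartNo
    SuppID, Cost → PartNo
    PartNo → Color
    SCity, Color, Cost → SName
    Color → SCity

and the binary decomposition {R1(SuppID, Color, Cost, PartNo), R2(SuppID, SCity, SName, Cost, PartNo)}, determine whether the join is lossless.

Yes

Common attributes: R1 ∩ R2 = {SuppID, Cost, PartNo}.
Closure of {SuppID, Cost, PartNo}: PartNo → Color applies, adding Color; Color → SCity applies, adding SCity; SCity, Color, Cost → SName applies, adding SName. So (SuppID, Cost, PartNo)⁺ = {SuppID, SCity, SName, Color, Cost, PartNo}.
This closure contains every attribute of R1, so R1 ∩ R2 → R1. The join is lossless.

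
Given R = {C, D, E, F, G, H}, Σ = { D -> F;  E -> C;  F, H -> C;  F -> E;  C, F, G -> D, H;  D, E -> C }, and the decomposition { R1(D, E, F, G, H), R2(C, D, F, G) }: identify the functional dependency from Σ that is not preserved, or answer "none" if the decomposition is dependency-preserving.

E -> C

Check E → C: no single fragment contains all of {C, E}, and the restricted closure of {E} across the fragments never reaches {C}.
D → F is preserved.
F, H → C is preserved.
F → E is preserved.
C, F, G → D, H is preserved.
D, E → C is preserved.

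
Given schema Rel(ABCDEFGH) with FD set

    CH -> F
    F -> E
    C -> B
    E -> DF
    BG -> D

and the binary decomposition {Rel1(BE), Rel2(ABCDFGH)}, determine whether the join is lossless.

Common attributes: Rel1 ∩ Rel2 = {B}.
No dependency enlarges {B}, so (B)⁺ = {B}.
The closure contains neither all of Rel1 = {BE} nor all of Rel2 = {ABCDFGH}, so the common attributes are not a superkey of either fragment. The join is lossy.

No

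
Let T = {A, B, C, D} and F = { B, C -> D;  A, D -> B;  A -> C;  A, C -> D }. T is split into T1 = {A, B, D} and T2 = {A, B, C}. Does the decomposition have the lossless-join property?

Yes

Common attributes: T1 ∩ T2 = {A, B}.
Closure of {A, B}: A → C applies, adding C; A, C → D applies, adding D. So (A, B)⁺ = {A, B, C, D}.
This closure contains every attribute of T1, so T1 ∩ T2 → T1. The join is lossless.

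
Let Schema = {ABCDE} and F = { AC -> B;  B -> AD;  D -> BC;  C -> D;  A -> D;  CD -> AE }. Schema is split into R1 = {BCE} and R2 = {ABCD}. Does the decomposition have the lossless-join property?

Common attributes: R1 ∩ R2 = {BC}.
Closure of {BC}: B → AD applies, adding AD; CD → AE applies, adding E. So (BC)⁺ = {ABCDE}.
This closure contains every attribute of R1, so R1 ∩ R2 → R1. The join is lossless.

Yes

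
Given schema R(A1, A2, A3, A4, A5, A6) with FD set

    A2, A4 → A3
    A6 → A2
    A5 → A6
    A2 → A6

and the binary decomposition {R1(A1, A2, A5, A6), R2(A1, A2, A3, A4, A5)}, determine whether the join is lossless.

Yes

Common attributes: R1 ∩ R2 = {A1, A2, A5}.
Closure of {A1, A2, A5}: A5 → A6 applies, adding A6. So (A1, A2, A5)⁺ = {A1, A2, A5, A6}.
This closure contains every attribute of R1, so R1 ∩ R2 → R1. The join is lossless.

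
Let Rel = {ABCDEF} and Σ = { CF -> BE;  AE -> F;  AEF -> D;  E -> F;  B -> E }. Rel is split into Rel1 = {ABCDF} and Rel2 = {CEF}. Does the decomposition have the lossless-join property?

Yes

Common attributes: Rel1 ∩ Rel2 = {CF}.
Closure of {CF}: CF → BE applies, adding BE. So (CF)⁺ = {BCEF}.
This closure contains every attribute of Rel2, so Rel1 ∩ Rel2 → Rel2. The join is lossless.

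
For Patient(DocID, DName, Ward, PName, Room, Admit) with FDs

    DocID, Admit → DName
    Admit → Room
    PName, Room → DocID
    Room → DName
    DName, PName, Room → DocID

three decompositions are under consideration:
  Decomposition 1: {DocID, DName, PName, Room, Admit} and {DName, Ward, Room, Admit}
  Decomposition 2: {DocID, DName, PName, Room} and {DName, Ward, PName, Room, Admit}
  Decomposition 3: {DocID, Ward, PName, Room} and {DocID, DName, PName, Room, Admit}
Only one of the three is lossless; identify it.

Decomposition 2

Decomposition 1: common = {DName, Room, Admit}, closure = {DName, Room, Admit} → lossy.
Decomposition 2: common = {DName, PName, Room}, closure = {DocID, DName, PName, Room} → lossless.
Decomposition 3: common = {DocID, PName, Room}, closure = {DocID, DName, PName, Room} → lossy.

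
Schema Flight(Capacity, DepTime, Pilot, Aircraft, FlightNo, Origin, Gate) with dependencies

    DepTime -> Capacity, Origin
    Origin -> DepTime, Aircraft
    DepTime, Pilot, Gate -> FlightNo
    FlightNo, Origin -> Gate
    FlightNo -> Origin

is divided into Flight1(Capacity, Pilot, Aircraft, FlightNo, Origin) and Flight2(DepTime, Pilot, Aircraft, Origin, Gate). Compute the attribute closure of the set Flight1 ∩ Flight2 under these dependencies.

Flight1 ∩ Flight2 = {Pilot, Aircraft, Origin}.
Origin → DepTime, Aircraft applies, adding DepTime
DepTime → Capacity, Origin applies, adding Capacity
Closure: {Capacity, DepTime, Pilot, Aircraft, Origin}.

Capacity, DepTime, Pilot, Aircraft, Origin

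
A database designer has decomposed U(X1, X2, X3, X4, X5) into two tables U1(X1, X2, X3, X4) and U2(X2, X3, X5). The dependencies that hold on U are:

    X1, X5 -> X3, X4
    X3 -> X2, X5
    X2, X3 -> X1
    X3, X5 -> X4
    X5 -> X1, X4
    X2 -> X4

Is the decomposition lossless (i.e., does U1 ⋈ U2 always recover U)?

Common attributes: U1 ∩ U2 = {X2, X3}.
Closure of {X2, X3}: X3 → X2, X5 applies, adding X5; X2, X3 → X1 applies, adding X1; X3, X5 → X4 applies, adding X4. So (X2, X3)⁺ = {X1, X2, X3, X4, X5}.
This closure contains every attribute of U1, so U1 ∩ U2 → U1. The join is lossless.

Yes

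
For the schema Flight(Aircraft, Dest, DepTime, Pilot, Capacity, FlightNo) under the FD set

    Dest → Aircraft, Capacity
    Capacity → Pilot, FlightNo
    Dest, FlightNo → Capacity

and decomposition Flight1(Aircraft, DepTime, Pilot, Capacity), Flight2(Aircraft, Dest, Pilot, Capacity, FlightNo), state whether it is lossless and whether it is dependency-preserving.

Lossless test: (Aircraft, Pilot, Capacity)⁺ = {Aircraft, Pilot, Capacity, FlightNo}, which is a superkey of neither fragment — lossy.
Dependency preservation: every FD's attributes lie within a single fragment, so each can be enforced locally — preserved.

lossy but dependency-preserving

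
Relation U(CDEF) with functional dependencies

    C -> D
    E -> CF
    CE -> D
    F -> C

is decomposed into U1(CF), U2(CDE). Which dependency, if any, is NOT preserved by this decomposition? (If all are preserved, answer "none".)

E -> CF

Check E → CF: no single fragment contains all of {CEF}, and the restricted closure of {E} across the fragments never reaches {CF}.
C → D is preserved.
CE → D is preserved.
F → C is preserved.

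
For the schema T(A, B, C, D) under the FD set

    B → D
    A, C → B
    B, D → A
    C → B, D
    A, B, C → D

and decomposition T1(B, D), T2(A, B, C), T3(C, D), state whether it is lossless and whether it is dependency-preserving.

Lossless test (chase): Rows 1 and 2 agree on B; apply B→D and equate their D entries. Rows 1 and 2 agree on B, D; apply B, D→A and equate their A entries. Rows 2 and 3 agree on C; apply C→B, D and equate their B, D entries. Rows 1 and 3 agree on B, D; apply B, D→A and equate their A entries. Row 2 is now all distinguished symbols — the join is lossless.
Dependency preservation: B, D → A; C → B, D; A, B, C → D are not contained in any single fragment, but the restricted closure of each left-hand side across the fragments still reaches the right-hand side; the remaining FDs each lie inside some fragment. All dependencies are preserved.

lossless and dependency-preserving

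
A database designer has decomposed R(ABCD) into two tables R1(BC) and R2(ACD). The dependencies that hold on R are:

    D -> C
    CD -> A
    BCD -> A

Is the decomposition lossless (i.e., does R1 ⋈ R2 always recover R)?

No

Common attributes: R1 ∩ R2 = {C}.
No dependency enlarges {C}, so (C)⁺ = {C}.
The closure contains neither all of R1 = {BC} nor all of R2 = {ACD}, so the common attributes are not a superkey of either fragment. The join is lossy.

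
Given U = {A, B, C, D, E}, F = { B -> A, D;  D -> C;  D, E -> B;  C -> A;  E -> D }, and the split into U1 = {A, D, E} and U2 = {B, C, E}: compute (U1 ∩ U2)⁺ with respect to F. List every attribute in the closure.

U1 ∩ U2 = {E}.
E → D applies, adding D
D → C applies, adding C
D, E → B applies, adding B
C → A applies, adding A
Closure: {A, B, C, D, E}.

A, B, C, D, E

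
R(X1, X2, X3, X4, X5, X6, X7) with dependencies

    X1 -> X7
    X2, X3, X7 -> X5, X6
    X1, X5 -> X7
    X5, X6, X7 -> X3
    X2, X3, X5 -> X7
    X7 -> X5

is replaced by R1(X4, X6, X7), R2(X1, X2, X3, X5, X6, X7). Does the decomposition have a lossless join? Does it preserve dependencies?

Lossless test: (X6, X7)⁺ = {X3, X5, X6, X7}, which is a superkey of neither fragment — lossy.
Dependency preservation: every FD's attributes lie within a single fragment, so each can be enforced locally — preserved.

lossy but dependency-preserving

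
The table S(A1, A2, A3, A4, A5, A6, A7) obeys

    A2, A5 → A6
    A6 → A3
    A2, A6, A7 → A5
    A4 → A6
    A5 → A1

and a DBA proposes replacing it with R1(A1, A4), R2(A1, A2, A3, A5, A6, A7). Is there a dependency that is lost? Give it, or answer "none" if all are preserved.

Check A4 → A6: no single fragment contains all of {A4, A6}, and the restricted closure of {A4} across the fragments never reaches {A6}.
A2, A5 → A6 is preserved.
A6 → A3 is preserved.
A2, A6, A7 → A5 is preserved.
A5 → A1 is preserved.

A4 → A6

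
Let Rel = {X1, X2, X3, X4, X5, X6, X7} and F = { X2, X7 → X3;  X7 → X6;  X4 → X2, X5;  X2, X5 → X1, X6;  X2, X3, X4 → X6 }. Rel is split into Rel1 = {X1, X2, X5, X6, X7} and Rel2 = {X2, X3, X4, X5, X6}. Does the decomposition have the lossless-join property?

No

Common attributes: Rel1 ∩ Rel2 = {X2, X5, X6}.
Closure of {X2, X5, X6}: X2, X5 → X1, X6 applies, adding X1. So (X2, X5, X6)⁺ = {X1, X2, X5, X6}.
The closure contains neither all of Rel1 = {X1, X2, X5, X6, X7} nor all of Rel2 = {X2, X3, X4, X5, X6}, so the common attributes are not a superkey of either fragment. The join is lossy.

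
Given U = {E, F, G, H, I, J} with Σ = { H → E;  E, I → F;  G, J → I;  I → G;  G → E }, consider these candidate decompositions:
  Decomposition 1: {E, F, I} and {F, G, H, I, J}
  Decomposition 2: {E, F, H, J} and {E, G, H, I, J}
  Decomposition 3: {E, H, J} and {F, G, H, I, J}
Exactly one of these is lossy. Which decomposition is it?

Decomposition 2

Decomposition 1: common = {F, I}, closure = {E, F, G, I} → lossless.
Decomposition 2: common = {E, H, J}, closure = {E, H, J} → lossy.
Decomposition 3: common = {H, J}, closure = {E, H, J} → lossless.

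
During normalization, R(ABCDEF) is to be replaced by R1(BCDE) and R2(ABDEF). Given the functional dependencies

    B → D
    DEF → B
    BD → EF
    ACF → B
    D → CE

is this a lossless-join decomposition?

Common attributes: R1 ∩ R2 = {BDE}.
Closure of {BDE}: BD → EF applies, adding F; D → CE applies, adding C. So (BDE)⁺ = {BCDEF}.
This closure contains every attribute of R1, so R1 ∩ R2 → R1. The join is lossless.

Yes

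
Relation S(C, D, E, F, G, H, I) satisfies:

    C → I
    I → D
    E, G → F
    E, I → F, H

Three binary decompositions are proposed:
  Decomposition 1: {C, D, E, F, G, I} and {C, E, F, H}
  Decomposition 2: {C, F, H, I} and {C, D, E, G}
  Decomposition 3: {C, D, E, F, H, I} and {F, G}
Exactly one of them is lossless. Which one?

Decomposition 1

Decomposition 1: common = {C, E, F}, closure = {C, D, E, F, H, I} → lossless.
Decomposition 2: common = {C}, closure = {C, D, I} → lossy.
Decomposition 3: common = {F}, closure = {F} → lossy.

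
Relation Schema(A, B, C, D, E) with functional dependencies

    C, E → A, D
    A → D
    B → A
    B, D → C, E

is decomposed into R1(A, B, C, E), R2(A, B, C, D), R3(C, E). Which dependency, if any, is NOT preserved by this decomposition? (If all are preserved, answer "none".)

none

C, E → A, D: restricted closure across fragments reaches A, D.
A → D lies within R2.
B → A lies within R1.
B, D → C, E: restricted closure across fragments reaches C, E.
Every dependency is enforceable on the fragments, so the decomposition is dependency-preserving.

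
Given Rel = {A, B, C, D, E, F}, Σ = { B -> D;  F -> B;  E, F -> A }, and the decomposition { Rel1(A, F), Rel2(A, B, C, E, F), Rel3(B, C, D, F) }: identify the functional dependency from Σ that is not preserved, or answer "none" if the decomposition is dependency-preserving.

B → D lies within Rel3.
F → B lies within Rel2.
E, F → A lies within Rel2.
Every dependency is enforceable on the fragments, so the decomposition is dependency-preserving.

none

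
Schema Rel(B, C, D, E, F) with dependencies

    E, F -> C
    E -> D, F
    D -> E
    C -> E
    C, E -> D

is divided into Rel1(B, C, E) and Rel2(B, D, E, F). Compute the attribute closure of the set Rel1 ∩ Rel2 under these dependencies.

B, C, D, E, F

Rel1 ∩ Rel2 = {B, E}.
E → D, F applies, adding D, F
E, F → C applies, adding C
Closure: {B, C, D, E, F}.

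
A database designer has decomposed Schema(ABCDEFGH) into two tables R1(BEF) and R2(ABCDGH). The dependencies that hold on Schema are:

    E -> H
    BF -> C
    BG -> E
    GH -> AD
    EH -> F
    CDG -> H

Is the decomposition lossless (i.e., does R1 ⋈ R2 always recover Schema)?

No

Common attributes: R1 ∩ R2 = {B}.
No dependency enlarges {B}, so (B)⁺ = {B}.
The closure contains neither all of R1 = {BEF} nor all of R2 = {ABCDGH}, so the common attributes are not a superkey of either fragment. The join is lossy.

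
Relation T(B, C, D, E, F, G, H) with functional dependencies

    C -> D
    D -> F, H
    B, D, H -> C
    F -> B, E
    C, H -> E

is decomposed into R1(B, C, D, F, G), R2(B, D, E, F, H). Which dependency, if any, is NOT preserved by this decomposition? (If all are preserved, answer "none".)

C → D lies within R1.
D → F, H lies within R2.
B, D, H → C: restricted closure across fragments reaches C.
F → B, E lies within R2.
C, H → E: restricted closure across fragments reaches E.
Every dependency is enforceable on the fragments, so the decomposition is dependency-preserving.

none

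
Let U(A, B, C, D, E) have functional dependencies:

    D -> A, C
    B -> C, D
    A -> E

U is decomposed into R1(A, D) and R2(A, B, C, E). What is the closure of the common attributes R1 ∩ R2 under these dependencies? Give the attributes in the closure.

A, E

R1 ∩ R2 = {A}.
A → E applies, adding E
Closure: {A, E}.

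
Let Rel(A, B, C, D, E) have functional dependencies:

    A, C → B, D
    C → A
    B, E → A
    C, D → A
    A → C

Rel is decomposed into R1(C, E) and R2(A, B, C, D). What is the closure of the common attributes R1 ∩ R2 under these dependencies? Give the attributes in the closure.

A, B, C, D

R1 ∩ R2 = {C}.
C → A applies, adding A
A, C → B, D applies, adding B, D
Closure: {A, B, C, D}.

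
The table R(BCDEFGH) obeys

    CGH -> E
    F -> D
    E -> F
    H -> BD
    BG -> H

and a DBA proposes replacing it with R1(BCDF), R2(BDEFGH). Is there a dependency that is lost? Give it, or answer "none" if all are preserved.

Check CGH → E: no single fragment contains all of {CEGH}, and the restricted closure of {CGH} across the fragments never reaches {E}.
F → D is preserved.
E → F is preserved.
H → BD is preserved.
BG → H is preserved.

CGH -> E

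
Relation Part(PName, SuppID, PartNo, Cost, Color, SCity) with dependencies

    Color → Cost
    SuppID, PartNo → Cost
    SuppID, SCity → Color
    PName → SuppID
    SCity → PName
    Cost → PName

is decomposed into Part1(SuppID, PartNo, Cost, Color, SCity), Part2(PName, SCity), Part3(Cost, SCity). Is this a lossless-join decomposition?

Chase test. Columns are PName, SuppID, PartNo, Cost, Color, SCity; row i has aⱼ where attribute j ∈ Parti, else bᵢⱼ.
Initial tableau (one row per fragment):
  row 1: b11 a2 a3 a4 a5 a6
  row 2: a1 b22 b23 b24 b25 a6
  row 3: b31 b32 b33 a4 b35 a6
Rows 1 and 2 agree on SCity; apply SCity→PName and equate their PName entries.
Rows 1 and 3 agree on SCity; apply SCity→PName and equate their PName entries.
Rows 1 and 2 agree on PName; apply PName→SuppID and equate their SuppID entries.
Rows 1 and 3 agree on PName; apply PName→SuppID and equate their SuppID entries.
Rows 1 and 2 agree on SuppID, SCity; apply SuppID, SCity→Color and equate their Color entries.
Rows 1 and 3 agree on SuppID, SCity; apply SuppID, SCity→Color and equate their Color entries.
Rows 1 and 2 agree on Color; apply Color→Cost and equate their Cost entries.
Row 1 is now all distinguished symbols — the join is lossless.

Yes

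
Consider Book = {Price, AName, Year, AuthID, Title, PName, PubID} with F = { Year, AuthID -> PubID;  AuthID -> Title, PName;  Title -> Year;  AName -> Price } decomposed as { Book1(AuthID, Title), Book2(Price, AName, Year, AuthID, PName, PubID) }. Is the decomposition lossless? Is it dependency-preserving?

lossless but not dependency-preserving

Lossless test: (AuthID)⁺ = {Year, AuthID, Title, PName, PubID}, which contains all of one fragment — lossless.
Dependency preservation: the restricted closure of {Title} across the fragments never reaches {Year}, so Title → Year cannot be enforced without a join — not preserved.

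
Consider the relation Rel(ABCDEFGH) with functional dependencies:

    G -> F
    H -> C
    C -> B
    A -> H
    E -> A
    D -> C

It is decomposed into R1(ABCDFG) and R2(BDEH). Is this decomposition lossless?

Common attributes: R1 ∩ R2 = {BD}.
Closure of {BD}: D → C applies, adding C. So (BD)⁺ = {BCD}.
The closure contains neither all of R1 = {ABCDFG} nor all of R2 = {BDEH}, so the common attributes are not a superkey of either fragment. The join is lossy.

No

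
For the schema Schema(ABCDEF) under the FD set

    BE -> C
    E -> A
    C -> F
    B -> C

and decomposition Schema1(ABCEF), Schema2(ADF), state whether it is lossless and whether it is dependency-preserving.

lossy but dependency-preserving

Lossless test: (AF)⁺ = {AF}, which is a superkey of neither fragment — lossy.
Dependency preservation: every FD's attributes lie within a single fragment, so each can be enforced locally — preserved.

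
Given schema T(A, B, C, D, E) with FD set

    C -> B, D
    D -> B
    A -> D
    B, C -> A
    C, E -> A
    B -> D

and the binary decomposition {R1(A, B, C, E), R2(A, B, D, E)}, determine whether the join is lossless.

Common attributes: R1 ∩ R2 = {A, B, E}.
Closure of {A, B, E}: A → D applies, adding D. So (A, B, E)⁺ = {A, B, D, E}.
This closure contains every attribute of R2, so R1 ∩ R2 → R2. The join is lossless.

Yes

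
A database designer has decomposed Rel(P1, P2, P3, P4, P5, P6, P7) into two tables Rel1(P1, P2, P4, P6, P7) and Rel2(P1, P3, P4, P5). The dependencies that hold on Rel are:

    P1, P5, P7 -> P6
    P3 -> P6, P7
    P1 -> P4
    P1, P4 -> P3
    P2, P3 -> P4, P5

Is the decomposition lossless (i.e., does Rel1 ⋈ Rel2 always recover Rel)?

No

Common attributes: Rel1 ∩ Rel2 = {P1, P4}.
Closure of {P1, P4}: P1, P4 → P3 applies, adding P3; P3 → P6, P7 applies, adding P6, P7. So (P1, P4)⁺ = {P1, P3, P4, P6, P7}.
The closure contains neither all of Rel1 = {P1, P2, P4, P6, P7} nor all of Rel2 = {P1, P3, P4, P5}, so the common attributes are not a superkey of either fragment. The join is lossy.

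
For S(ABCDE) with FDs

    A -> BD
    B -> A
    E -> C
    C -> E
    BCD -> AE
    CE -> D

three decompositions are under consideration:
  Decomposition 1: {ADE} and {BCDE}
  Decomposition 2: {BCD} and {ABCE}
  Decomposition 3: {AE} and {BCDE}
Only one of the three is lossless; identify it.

Decomposition 1: common = {DE}, closure = {CDE} → lossy.
Decomposition 2: common = {BC}, closure = {ABCDE} → lossless.
Decomposition 3: common = {E}, closure = {CDE} → lossy.

Decomposition 2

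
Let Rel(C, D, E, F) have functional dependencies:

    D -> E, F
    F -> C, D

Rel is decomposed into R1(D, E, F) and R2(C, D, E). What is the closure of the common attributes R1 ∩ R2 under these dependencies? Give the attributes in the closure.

R1 ∩ R2 = {D, E}.
D → E, F applies, adding F
F → C, D applies, adding C
Closure: {C, D, E, F}.

C, D, E, F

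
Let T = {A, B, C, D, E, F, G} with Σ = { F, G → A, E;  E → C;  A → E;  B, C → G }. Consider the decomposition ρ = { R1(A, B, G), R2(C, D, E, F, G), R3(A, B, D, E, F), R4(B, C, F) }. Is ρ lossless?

Yes

Chase test. Columns are A, B, C, D, E, F, G; row i has aⱼ where attribute j ∈ Ri, else bᵢⱼ.
Initial tableau (one row per fragment):
  row 1: a1 a2 b13 b14 b15 b16 a7
  row 2: b21 b22 a3 a4 a5 a6 a7
  row 3: a1 a2 b33 a4 a5 a6 b37
  row 4: b41 a2 a3 b44 b45 a6 b47
Rows 2 and 3 agree on E; apply E→C and equate their C entries.
Rows 1 and 3 agree on A; apply A→E and equate their E entries.
Rows 3 and 4 agree on B, C; apply B, C→G and equate their G entries.
Rows 3 and 4 agree on F, G; apply F, G→A, E and equate their A, E entries.
Rows 1 and 2 agree on E; apply E→C and equate their C entries.
Rows 1 and 3 agree on B, C; apply B, C→G and equate their G entries.
Rows 2 and 3 agree on F, G; apply F, G→A, E and equate their A, E entries.
Row 3 is now all distinguished symbols — the join is lossless.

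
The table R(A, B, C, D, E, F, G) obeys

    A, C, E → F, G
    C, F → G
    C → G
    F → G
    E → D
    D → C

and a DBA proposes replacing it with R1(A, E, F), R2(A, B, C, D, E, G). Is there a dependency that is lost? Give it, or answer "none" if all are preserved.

Check F → G: no single fragment contains all of {F, G}, and the restricted closure of {F} across the fragments never reaches {G}.
A, C, E → F, G is preserved.
C, F → G is preserved.
C → G is preserved.
E → D is preserved.
D → C is preserved.

F → G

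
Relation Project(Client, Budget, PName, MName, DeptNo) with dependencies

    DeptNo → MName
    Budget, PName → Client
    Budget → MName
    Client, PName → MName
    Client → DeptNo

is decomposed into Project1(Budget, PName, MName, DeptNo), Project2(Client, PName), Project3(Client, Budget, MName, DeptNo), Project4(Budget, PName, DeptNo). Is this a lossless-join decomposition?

Chase test. Columns are Client, Budget, PName, MName, DeptNo; row i has aⱼ where attribute j ∈ Projecti, else bᵢⱼ.
Initial tableau (one row per fragment):
  row 1: b11 a2 a3 a4 a5
  row 2: a1 b22 a3 b24 b25
  row 3: a1 a2 b33 a4 a5
  row 4: b41 a2 a3 b44 a5
Rows 1 and 4 agree on DeptNo; apply DeptNo→MName and equate their MName entries.
Rows 1 and 4 agree on Budget, PName; apply Budget, PName→Client and equate their Client entries.
Rows 2 and 3 agree on Client; apply Client→DeptNo and equate their DeptNo entries.
Rows 1 and 2 agree on DeptNo; apply DeptNo→MName and equate their MName entries.
No row becomes fully distinguished — the join is lossy.

No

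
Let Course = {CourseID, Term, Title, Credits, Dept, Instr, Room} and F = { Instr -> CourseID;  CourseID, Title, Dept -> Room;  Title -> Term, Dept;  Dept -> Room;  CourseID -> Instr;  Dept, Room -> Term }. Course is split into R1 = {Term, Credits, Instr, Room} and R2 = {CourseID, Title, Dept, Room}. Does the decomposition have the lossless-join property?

Common attributes: R1 ∩ R2 = {Room}.
No dependency enlarges {Room}, so (Room)⁺ = {Room}.
The closure contains neither all of R1 = {Term, Credits, Instr, Room} nor all of R2 = {CourseID, Title, Dept, Room}, so the common attributes are not a superkey of either fragment. The join is lossy.

No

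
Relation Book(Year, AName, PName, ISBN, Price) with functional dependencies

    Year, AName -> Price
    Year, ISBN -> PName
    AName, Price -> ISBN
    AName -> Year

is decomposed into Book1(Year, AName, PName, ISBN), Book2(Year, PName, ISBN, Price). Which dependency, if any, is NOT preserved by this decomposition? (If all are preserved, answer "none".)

Check Year, AName → Price: no single fragment contains all of {Year, AName, Price}, and the restricted closure of {Year, AName} across the fragments never reaches {Price}.
Year, ISBN → PName is preserved.
AName, Price → ISBN is preserved.
AName → Year is preserved.

Year, AName -> Price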